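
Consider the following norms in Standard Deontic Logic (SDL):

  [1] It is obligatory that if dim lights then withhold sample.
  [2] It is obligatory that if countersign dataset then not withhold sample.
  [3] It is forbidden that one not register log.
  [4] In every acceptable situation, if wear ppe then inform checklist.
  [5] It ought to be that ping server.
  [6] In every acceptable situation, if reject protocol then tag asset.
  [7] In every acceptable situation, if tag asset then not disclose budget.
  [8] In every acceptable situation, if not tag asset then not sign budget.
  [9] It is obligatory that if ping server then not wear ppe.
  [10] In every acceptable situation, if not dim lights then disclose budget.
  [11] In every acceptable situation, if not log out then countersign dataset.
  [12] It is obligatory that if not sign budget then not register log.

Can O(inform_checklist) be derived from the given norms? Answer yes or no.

No

Premise 4 is O(wear_ppe → inform_checklist), but O(wear_ppe) is not derivable from the premises, so it does not yield O(inform_checklist).
No other premise forces O(inform_checklist). An ideal world satisfying every premise can still have inform_checklist false, so O(inform_checklist) is not derivable.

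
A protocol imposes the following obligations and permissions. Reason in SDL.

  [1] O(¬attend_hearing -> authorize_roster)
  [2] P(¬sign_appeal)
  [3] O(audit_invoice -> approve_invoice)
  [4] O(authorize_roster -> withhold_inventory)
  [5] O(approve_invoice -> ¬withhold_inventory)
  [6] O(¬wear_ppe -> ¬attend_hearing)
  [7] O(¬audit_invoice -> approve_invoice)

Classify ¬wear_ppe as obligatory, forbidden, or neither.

Forbidden

Premises 7 and 3 are O(¬audit_invoice -> approve_invoice) and O(audit_invoice -> approve_invoice); every ideal world satisfies ¬audit_invoice or audit_invoice, so in either case approve_invoice holds — hence O(approve_invoice).
From O(approve_invoice) and premise 5, O(approve_invoice -> ¬withhold_inventory), we obtain O(¬withhold_inventory).
Premise 4, O(authorize_roster -> withhold_inventory), contraposes to O(¬withhold_inventory -> ¬authorize_roster); with O(¬withhold_inventory) we get O(¬authorize_roster).
Premise 1 is O(¬attend_hearing -> authorize_roster); contrapositively O(¬authorize_roster -> attend_hearing). Since O(¬authorize_roster) holds, K gives O(attend_hearing).
Premise 6 is O(¬wear_ppe -> ¬attend_hearing); contrapositively O(attend_hearing -> wear_ppe). Since O(attend_hearing) holds, K gives O(wear_ppe).
Premise 2 does not contribute to this derivation.
Thus O(wear_ppe), which is F(¬wear_ppe): ¬wear_ppe is forbidden.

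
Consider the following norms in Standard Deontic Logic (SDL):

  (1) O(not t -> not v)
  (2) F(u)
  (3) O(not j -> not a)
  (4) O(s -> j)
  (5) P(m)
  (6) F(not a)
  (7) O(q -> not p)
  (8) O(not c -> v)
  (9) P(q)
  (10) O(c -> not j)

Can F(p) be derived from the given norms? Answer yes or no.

Premise 7 is O(q -> not p), but O(q) is not derivable from the premises (the permission P(q) asserts only not O(not q), not O(q)), so it does not yield O(not p).
No other premise forces O(not p). An ideal world satisfying every premise can still have p true, so F(p) is not derivable.

No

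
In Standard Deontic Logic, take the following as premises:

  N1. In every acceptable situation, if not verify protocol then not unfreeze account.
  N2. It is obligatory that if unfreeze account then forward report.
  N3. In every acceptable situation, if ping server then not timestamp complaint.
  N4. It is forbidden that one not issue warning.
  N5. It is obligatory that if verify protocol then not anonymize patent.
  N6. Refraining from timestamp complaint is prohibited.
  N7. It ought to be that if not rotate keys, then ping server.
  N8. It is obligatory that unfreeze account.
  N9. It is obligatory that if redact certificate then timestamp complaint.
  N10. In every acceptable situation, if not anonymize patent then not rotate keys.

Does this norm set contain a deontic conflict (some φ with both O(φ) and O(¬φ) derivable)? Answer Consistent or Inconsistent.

F(¬timestamp_complaint) at premise 6 means O(timestamp_complaint).
Premise 3, O(ping_server → ¬timestamp_complaint), contraposes to O(timestamp_complaint → ¬ping_server); with O(timestamp_complaint) we get O(¬ping_server).
The contrapositive of premise 7 (O(¬rotate_keys → ping_server)) is O(¬ping_server → rotate_keys), and O(¬ping_server) is already established, so O(rotate_keys).
Premise 10, O(¬anonymize_patent → ¬rotate_keys), contraposes to O(rotate_keys → anonymize_patent); with O(rotate_keys) we get O(anonymize_patent).
Premise 5, O(verify_protocol → ¬anonymize_patent), contraposes to O(anonymize_patent → ¬verify_protocol); with O(anonymize_patent) we get O(¬verify_protocol).
Applying K to premise 1 (O(¬verify_protocol → ¬unfreeze_account)) and O(¬verify_protocol) yields O(¬unfreeze_account).
Yet premise 8 states O(unfreeze_account).
We now have both O(¬unfreeze_account) and O(unfreeze_account) — unfreeze_account is simultaneously obligatory and forbidden, violating the D-axiom.

Inconsistent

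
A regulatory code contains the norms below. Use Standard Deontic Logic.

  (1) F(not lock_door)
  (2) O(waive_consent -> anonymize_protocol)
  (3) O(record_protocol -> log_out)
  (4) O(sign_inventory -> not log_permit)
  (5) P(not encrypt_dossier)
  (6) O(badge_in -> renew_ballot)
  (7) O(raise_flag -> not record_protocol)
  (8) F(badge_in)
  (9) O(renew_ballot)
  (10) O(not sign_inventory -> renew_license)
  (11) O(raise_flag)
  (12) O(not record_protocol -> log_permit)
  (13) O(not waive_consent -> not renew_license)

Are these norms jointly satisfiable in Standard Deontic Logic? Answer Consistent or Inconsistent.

Premise 6 is O(badge_in -> renew_ballot); even if O(renew_ballot) held, inferring O(badge_in) would be affirming the consequent — invalid.
So O(badge_in) is not derivable, and the apparent clash with O(not badge_in) does not arise.
A world satisfying every obligation exists (e.g. anonymize_protocol=true, badge_in=false, encrypt_dossier=false, lock_door=true, log_out=false, log_permit=true, raise_flag=true, record_protocol=false, renew_ballot=true, renew_license=true, sign_inventory=false, waive_consent=true); no atom is both obligatory and forbidden, so the set is consistent.

Consistent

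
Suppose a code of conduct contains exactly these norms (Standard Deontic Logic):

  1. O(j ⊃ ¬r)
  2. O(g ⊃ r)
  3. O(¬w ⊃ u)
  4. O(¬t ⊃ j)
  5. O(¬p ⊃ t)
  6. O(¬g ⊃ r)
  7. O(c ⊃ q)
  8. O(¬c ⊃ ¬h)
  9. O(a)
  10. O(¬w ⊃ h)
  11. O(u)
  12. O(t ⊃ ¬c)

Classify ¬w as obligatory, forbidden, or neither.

Forbidden

By case analysis on g: premise 2 gives O(g ⊃ r) and premise 6 gives O(¬g ⊃ r), so O(r) either way.
Premise 1 is O(j ⊃ ¬r); contrapositively O(r ⊃ ¬j). Since O(r) holds, K gives O(¬j).
The contrapositive of premise 4 (O(¬t ⊃ j)) is O(¬j ⊃ t), and O(¬j) is already established, so O(t).
From O(t) and premise 12, O(t ⊃ ¬c), we obtain O(¬c).
Applying K to premise 8 (O(¬c ⊃ ¬h)) and O(¬c) yields O(¬h).
Premise 10, O(¬w ⊃ h), contraposes to O(¬h ⊃ w); with O(¬h) we get O(w).
Premises 3, 5, 7, 9, 11 do not contribute to this derivation.
Thus O(w), which is F(¬w): ¬w is forbidden.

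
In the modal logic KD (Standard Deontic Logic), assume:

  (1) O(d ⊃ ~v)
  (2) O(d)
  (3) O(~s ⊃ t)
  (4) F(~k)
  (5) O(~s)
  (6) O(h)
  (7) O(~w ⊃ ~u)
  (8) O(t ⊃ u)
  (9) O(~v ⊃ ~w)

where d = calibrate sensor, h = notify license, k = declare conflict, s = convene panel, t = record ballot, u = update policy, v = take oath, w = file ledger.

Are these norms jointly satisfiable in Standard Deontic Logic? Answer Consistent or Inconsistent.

Inconsistent

Premise 5 states O(~s) outright.
Premise 3 is O(~s ⊃ t); since O(~s), deontic closure gives O(t).
Premise 8 is O(t ⊃ u); since O(t), deontic closure gives O(u).
Premise 7, O(~w ⊃ ~u), contraposes to O(u ⊃ w); with O(u) we get O(w).
Premise 9, O(~v ⊃ ~w), contraposes to O(w ⊃ v); with O(w) we get O(v).
Premise 1, O(d ⊃ ~v), contraposes to O(v ⊃ ~d); with O(v) we get O(~d).
Yet premise 2 states O(d).
We now have both O(~d) and O(d) — d is simultaneously obligatory and forbidden, violating the D-axiom.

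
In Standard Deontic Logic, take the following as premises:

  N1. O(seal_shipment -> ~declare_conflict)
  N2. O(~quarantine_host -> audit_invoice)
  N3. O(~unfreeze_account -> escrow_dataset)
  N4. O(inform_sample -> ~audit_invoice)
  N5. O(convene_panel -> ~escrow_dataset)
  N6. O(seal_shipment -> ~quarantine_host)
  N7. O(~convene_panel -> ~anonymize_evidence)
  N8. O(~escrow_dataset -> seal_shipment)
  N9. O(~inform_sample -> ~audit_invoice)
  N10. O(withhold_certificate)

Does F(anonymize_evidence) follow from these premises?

Yes

By case analysis on ~inform_sample: premise 9 gives O(~inform_sample -> ~audit_invoice) and premise 4 gives O(inform_sample -> ~audit_invoice), so O(~audit_invoice) either way.
The contrapositive of premise 2 (O(~quarantine_host -> audit_invoice)) is O(~audit_invoice -> quarantine_host), and O(~audit_invoice) is already established, so O(quarantine_host).
Premise 6, O(seal_shipment -> ~quarantine_host), contraposes to O(quarantine_host -> ~seal_shipment); with O(quarantine_host) we get O(~seal_shipment).
Premise 8 is O(~escrow_dataset -> seal_shipment); contrapositively O(~seal_shipment -> escrow_dataset). Since O(~seal_shipment) holds, K gives O(escrow_dataset).
Premise 5, O(convene_panel -> ~escrow_dataset), contraposes to O(escrow_dataset -> ~convene_panel); with O(escrow_dataset) we get O(~convene_panel).
With premise 7, O(~convene_panel -> ~anonymize_evidence), the K-axiom yields O(~anonymize_evidence).
Premises 1, 3, 10 do not contribute to this derivation.
So O(~anonymize_evidence) holds, i.e. F(anonymize_evidence). The claim follows.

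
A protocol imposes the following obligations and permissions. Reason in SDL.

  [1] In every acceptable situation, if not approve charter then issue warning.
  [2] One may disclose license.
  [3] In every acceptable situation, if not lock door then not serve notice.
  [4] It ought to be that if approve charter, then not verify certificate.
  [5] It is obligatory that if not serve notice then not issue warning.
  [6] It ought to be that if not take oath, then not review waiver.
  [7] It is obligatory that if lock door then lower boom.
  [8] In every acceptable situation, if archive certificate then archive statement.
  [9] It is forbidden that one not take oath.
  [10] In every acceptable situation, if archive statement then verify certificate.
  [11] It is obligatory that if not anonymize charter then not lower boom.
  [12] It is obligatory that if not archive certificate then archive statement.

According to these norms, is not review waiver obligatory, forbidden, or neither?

Neither

Premise 6 is O(¬take_oath → ¬review_waiver), but O(¬take_oath) is not derivable from the premises, so it does not yield O(¬review_waiver).
No premise or chain of K-axiom applications forces O(¬review_waiver), and none forces O(review_waiver). So ¬review_waiver is neither obligatory nor forbidden under these norms.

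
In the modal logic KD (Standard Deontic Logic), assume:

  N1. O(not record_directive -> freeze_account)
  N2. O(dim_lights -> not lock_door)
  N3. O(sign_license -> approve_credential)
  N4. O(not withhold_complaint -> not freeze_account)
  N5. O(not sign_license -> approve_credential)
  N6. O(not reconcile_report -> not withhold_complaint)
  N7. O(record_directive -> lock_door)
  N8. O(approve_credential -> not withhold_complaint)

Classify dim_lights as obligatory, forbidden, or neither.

Premises 5 and 3 are O(not sign_license -> approve_credential) and O(sign_license -> approve_credential); every ideal world satisfies not sign_license or sign_license, so in either case approve_credential holds — hence O(approve_credential).
From O(approve_credential) and premise 8, O(approve_credential -> not withhold_complaint), we obtain O(not withhold_complaint).
Applying K to premise 4 (O(not withhold_complaint -> not freeze_account)) and O(not withhold_complaint) yields O(not freeze_account).
The contrapositive of premise 1 (O(not record_directive -> freeze_account)) is O(not freeze_account -> record_directive), and O(not freeze_account) is already established, so O(record_directive).
From O(record_directive) and premise 7, O(record_directive -> lock_door), we obtain O(lock_door).
Premise 2, O(dim_lights -> not lock_door), contraposes to O(lock_door -> not dim_lights); with O(lock_door) we get O(not dim_lights).
Premise 6 does not contribute to this derivation.
Thus O(not dim_lights), which is F(dim_lights): dim_lights is forbidden.

Forbidden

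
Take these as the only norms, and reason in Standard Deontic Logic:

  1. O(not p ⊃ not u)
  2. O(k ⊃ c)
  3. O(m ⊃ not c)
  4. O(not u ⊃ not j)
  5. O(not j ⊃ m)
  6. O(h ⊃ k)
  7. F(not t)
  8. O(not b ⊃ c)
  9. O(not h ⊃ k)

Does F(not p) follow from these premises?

By case analysis on not h: premise 9 gives O(not h ⊃ k) and premise 6 gives O(h ⊃ k), so O(k) either way.
Applying K to premise 2 (O(k ⊃ c)) and O(k) yields O(c).
The contrapositive of premise 3 (O(m ⊃ not c)) is O(c ⊃ not m), and O(c) is already established, so O(not m).
Premise 5 is O(not j ⊃ m); contrapositively O(not m ⊃ j). Since O(not m) holds, K gives O(j).
The contrapositive of premise 4 (O(not u ⊃ not j)) is O(j ⊃ u), and O(j) is already established, so O(u).
The contrapositive of premise 1 (O(not p ⊃ not u)) is O(u ⊃ p), and O(u) is already established, so O(p).
Premises 7, 8 do not contribute to this derivation.
So O(p) holds, i.e. F(not p). The claim follows.

Yes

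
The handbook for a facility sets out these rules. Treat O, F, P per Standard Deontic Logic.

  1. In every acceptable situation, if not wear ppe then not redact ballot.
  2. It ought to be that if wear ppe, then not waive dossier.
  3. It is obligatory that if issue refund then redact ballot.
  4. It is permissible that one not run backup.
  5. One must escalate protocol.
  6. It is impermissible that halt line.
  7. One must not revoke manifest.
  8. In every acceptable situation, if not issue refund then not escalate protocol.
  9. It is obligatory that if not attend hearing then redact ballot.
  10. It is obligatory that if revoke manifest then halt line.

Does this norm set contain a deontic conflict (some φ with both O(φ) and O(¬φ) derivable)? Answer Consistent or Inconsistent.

Consistent

Premise 10 is O(revoke_manifest → halt_line), but O(revoke_manifest) is not derivable from the premises, so it does not yield O(halt_line).
So O(halt_line) is not derivable, and the apparent clash with O(¬halt_line) does not arise.
A world satisfying every obligation exists (e.g. attend_hearing=false, escalate_protocol=true, halt_line=false, issue_refund=true, redact_ballot=true, revoke_manifest=false, run_backup=false, waive_dossier=false, wear_ppe=true); no atom is both obligatory and forbidden, so the set is consistent.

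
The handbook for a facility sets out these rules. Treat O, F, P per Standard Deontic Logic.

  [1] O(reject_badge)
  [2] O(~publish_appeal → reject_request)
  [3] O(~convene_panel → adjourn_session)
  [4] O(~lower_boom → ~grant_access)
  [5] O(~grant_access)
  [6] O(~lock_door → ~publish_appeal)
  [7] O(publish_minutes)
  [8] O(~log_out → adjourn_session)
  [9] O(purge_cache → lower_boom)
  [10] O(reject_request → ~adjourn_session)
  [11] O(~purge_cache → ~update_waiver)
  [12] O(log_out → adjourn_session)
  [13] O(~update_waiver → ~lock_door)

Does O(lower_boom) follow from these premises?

Yes

Premises 8 and 12 cover both cases: O(~log_out → adjourn_session) and O(log_out → adjourn_session). Since ~log_out ∨ log_out is a tautology, O(adjourn_session) follows.
Premise 10, O(reject_request → ~adjourn_session), contraposes to O(adjourn_session → ~reject_request); with O(adjourn_session) we get O(~reject_request).
Premise 2, O(~publish_appeal → reject_request), contraposes to O(~reject_request → publish_appeal); with O(~reject_request) we get O(publish_appeal).
Premise 6 is O(~lock_door → ~publish_appeal); contrapositively O(publish_appeal → lock_door). Since O(publish_appeal) holds, K gives O(lock_door).
The contrapositive of premise 13 (O(~update_waiver → ~lock_door)) is O(lock_door → update_waiver), and O(lock_door) is already established, so O(update_waiver).
Premise 11, O(~purge_cache → ~update_waiver), contraposes to O(update_waiver → purge_cache); with O(update_waiver) we get O(purge_cache).
Premise 9 is O(purge_cache → lower_boom); since O(purge_cache), deontic closure gives O(lower_boom).
Premises 1, 3, 4, 5, 7 do not contribute to this derivation.
So O(lower_boom) follows.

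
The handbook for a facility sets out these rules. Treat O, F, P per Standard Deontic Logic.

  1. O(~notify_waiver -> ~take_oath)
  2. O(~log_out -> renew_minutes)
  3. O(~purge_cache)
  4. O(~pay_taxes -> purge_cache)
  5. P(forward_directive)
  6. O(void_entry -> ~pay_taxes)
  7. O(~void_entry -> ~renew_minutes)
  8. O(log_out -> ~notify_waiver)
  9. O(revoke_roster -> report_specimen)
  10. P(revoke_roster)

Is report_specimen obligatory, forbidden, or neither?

Neither

Premise 9 is O(revoke_roster -> report_specimen), but O(revoke_roster) is not derivable from the premises (the permission P(revoke_roster) asserts only ~O(~revoke_roster), not O(revoke_roster)), so it does not yield O(report_specimen).
No premise or chain of K-axiom applications forces O(report_specimen), and none forces O(~report_specimen). So report_specimen is neither obligatory nor forbidden under these norms.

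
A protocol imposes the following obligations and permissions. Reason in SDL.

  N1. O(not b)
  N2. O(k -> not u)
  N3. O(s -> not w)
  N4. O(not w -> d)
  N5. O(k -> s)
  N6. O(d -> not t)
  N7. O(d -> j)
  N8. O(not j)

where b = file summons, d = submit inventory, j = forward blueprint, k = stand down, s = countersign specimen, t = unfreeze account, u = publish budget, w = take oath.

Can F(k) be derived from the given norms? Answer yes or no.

Yes

Premise 8 gives O(not j).
Premise 7, O(d -> j), contraposes to O(not j -> not d); with O(not j) we get O(not d).
Premise 4 is O(not w -> d); contrapositively O(not d -> w). Since O(not d) holds, K gives O(w).
Premise 3, O(s -> not w), contraposes to O(w -> not s); with O(w) we get O(not s).
Premise 5 is O(k -> s); contrapositively O(not s -> not k). Since O(not s) holds, K gives O(not k).
Premises 1, 2, 6 do not contribute to this derivation.
So O(not k) holds, i.e. F(k). The claim follows.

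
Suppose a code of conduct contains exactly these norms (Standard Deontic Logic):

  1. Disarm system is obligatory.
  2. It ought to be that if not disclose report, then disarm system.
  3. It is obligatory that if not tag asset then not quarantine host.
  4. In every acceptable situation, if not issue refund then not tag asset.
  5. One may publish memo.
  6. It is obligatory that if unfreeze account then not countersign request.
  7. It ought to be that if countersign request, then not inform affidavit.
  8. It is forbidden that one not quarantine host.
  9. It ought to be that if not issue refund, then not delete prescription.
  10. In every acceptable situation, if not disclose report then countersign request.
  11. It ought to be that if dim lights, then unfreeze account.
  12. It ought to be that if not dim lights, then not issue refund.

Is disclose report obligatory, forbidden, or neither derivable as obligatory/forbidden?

Obligatory

F(¬quarantine_host) at premise 8 means O(quarantine_host).
Premise 3, O(¬tag_asset → ¬quarantine_host), contraposes to O(quarantine_host → tag_asset); with O(quarantine_host) we get O(tag_asset).
The contrapositive of premise 4 (O(¬issue_refund → ¬tag_asset)) is O(tag_asset → issue_refund), and O(tag_asset) is already established, so O(issue_refund).
Premise 12 is O(¬dim_lights → ¬issue_refund); contrapositively O(issue_refund → dim_lights). Since O(issue_refund) holds, K gives O(dim_lights).
Premise 11 is O(dim_lights → unfreeze_account); since O(dim_lights), deontic closure gives O(unfreeze_account).
Applying K to premise 6 (O(unfreeze_account → ¬countersign_request)) and O(unfreeze_account) yields O(¬countersign_request).
The contrapositive of premise 10 (O(¬disclose_report → countersign_request)) is O(¬countersign_request → disclose_report), and O(¬countersign_request) is already established, so O(disclose_report).
Premises 1, 2, 5, 7, 9 do not contribute to this derivation.
Hence disclose_report is obligatory.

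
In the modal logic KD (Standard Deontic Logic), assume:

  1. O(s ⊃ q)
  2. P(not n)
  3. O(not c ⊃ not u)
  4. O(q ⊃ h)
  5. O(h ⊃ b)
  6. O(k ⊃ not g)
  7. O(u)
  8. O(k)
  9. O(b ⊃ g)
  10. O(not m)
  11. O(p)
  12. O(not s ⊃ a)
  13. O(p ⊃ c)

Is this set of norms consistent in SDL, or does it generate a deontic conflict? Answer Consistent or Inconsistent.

Premise 3 is O(not c ⊃ not u), but O(not c) is not derivable from the premises, so it does not yield O(not u).
So O(not u) is not derivable, and the apparent clash with O(u) does not arise.
A world satisfying every obligation exists (e.g. a=true, b=false, c=true, g=false, h=false, k=true, m=false, n=false, p=true, q=false, s=false, u=true); no atom is both obligatory and forbidden, so the set is consistent.

Consistent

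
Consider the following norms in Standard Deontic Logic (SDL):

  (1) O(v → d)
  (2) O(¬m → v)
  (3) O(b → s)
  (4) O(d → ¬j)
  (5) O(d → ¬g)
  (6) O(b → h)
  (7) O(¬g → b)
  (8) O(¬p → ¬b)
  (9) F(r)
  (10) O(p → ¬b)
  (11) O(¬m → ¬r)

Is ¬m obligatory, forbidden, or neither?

Forbidden

Premises 8 and 10 cover both cases: O(¬p → ¬b) and O(p → ¬b). Since ¬p ∨ p is a tautology, O(¬b) follows.
Premise 7, O(¬g → b), contraposes to O(¬b → g); with O(¬b) we get O(g).
Premise 5, O(d → ¬g), contraposes to O(g → ¬d); with O(g) we get O(¬d).
Premise 1 is O(v → d); contrapositively O(¬d → ¬v). Since O(¬d) holds, K gives O(¬v).
Premise 2 is O(¬m → v); contrapositively O(¬v → m). Since O(¬v) holds, K gives O(m).
Premises 3, 4, 6, 9, 11 do not contribute to this derivation.
Thus O(m), which is F(¬m): ¬m is forbidden.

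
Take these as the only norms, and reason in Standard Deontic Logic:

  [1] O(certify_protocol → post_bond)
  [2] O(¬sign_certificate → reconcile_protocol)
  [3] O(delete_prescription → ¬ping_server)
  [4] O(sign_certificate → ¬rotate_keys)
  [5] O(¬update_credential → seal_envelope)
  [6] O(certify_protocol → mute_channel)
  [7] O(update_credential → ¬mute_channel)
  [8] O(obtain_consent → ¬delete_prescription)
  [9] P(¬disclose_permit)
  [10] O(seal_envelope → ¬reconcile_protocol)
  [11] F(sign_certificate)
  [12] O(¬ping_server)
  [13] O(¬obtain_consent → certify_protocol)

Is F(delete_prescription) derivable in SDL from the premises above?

F(sign_certificate) at premise 11 means O(¬sign_certificate).
Premise 2 is O(¬sign_certificate → reconcile_protocol); since O(¬sign_certificate), deontic closure gives O(reconcile_protocol).
Premise 10, O(seal_envelope → ¬reconcile_protocol), contraposes to O(reconcile_protocol → ¬seal_envelope); with O(reconcile_protocol) we get O(¬seal_envelope).
Premise 5 is O(¬update_credential → seal_envelope); contrapositively O(¬seal_envelope → update_credential). Since O(¬seal_envelope) holds, K gives O(update_credential).
Premise 7 is O(update_credential → ¬mute_channel); since O(update_credential), deontic closure gives O(¬mute_channel).
Premise 6, O(certify_protocol → mute_channel), contraposes to O(¬mute_channel → ¬certify_protocol); with O(¬mute_channel) we get O(¬certify_protocol).
Premise 13 is O(¬obtain_consent → certify_protocol); contrapositively O(¬certify_protocol → obtain_consent). Since O(¬certify_protocol) holds, K gives O(obtain_consent).
Applying K to premise 8 (O(obtain_consent → ¬delete_prescription)) and O(obtain_consent) yields O(¬delete_prescription).
Premises 1, 3, 4, 9, 12 do not contribute to this derivation.
So O(¬delete_prescription) holds, i.e. F(delete_prescription). The claim follows.

Yes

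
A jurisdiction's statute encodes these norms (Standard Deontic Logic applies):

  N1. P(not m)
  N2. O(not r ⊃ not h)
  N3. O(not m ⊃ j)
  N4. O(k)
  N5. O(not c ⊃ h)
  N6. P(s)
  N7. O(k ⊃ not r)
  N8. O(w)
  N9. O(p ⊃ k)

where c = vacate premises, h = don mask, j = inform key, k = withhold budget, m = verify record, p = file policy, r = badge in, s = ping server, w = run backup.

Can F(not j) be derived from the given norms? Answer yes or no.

Premise 3 is O(not m ⊃ j), but O(not m) is not derivable from the premises (the permission P(not m) asserts only not O(m), not O(not m)), so it does not yield O(j).
No other premise forces O(j). An ideal world satisfying every premise can still have not j true, so F(not j) is not derivable.

No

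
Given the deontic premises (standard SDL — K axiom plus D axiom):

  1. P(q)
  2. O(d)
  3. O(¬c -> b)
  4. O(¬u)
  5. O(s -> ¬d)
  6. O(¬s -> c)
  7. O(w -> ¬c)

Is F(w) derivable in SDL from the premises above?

Yes

Premise 2 gives O(d).
Premise 5 is O(s -> ¬d); contrapositively O(d -> ¬s). Since O(d) holds, K gives O(¬s).
From O(¬s) and premise 6, O(¬s -> c), we obtain O(c).
Premise 7, O(w -> ¬c), contraposes to O(c -> ¬w); with O(c) we get O(¬w).
Premises 1, 3, 4 do not contribute to this derivation.
So O(¬w) holds, i.e. F(w). The claim follows.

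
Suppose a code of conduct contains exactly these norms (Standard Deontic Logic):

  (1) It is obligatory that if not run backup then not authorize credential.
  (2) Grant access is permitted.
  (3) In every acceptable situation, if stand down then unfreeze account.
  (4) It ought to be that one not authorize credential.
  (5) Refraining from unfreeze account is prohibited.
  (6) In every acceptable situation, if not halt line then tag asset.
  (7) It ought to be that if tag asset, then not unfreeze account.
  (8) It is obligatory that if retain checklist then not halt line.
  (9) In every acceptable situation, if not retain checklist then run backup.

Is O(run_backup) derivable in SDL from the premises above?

Premise 5 is F(¬unfreeze_account), i.e. O(unfreeze_account).
Premise 7 is O(tag_asset → ¬unfreeze_account); contrapositively O(unfreeze_account → ¬tag_asset). Since O(unfreeze_account) holds, K gives O(¬tag_asset).
The contrapositive of premise 6 (O(¬halt_line → tag_asset)) is O(¬tag_asset → halt_line), and O(¬tag_asset) is already established, so O(halt_line).
Premise 8 is O(retain_checklist → ¬halt_line); contrapositively O(halt_line → ¬retain_checklist). Since O(halt_line) holds, K gives O(¬retain_checklist).
Applying K to premise 9 (O(¬retain_checklist → run_backup)) and O(¬retain_checklist) yields O(run_backup).
Premises 1, 2, 3, 4 do not contribute to this derivation.
So O(run_backup) follows.

Yes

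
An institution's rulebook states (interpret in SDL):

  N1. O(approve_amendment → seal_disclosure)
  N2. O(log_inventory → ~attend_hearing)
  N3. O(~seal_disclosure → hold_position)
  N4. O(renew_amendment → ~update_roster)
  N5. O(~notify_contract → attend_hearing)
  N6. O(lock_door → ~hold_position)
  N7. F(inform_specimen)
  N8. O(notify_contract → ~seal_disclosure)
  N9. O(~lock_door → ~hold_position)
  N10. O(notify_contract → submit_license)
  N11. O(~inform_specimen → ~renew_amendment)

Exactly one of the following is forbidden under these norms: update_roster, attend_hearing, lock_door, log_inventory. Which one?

Premises 9 and 6 are O(~lock_door → ~hold_position) and O(lock_door → ~hold_position); every ideal world satisfies ~lock_door or lock_door, so in either case ~hold_position holds — hence O(~hold_position).
Premise 3 is O(~seal_disclosure → hold_position); contrapositively O(~hold_position → seal_disclosure). Since O(~hold_position) holds, K gives O(seal_disclosure).
Premise 8, O(notify_contract → ~seal_disclosure), contraposes to O(seal_disclosure → ~notify_contract); with O(seal_disclosure) we get O(~notify_contract).
Premise 5 is O(~notify_contract → attend_hearing); since O(~notify_contract), deontic closure gives O(attend_hearing).
The contrapositive of premise 2 (O(log_inventory → ~attend_hearing)) is O(attend_hearing → ~log_inventory), and O(attend_hearing) is already established, so O(~log_inventory).
So O(~log_inventory) holds, i.e. log_inventory is forbidden. None of the other listed options is forbidden under the premises.

log_inventory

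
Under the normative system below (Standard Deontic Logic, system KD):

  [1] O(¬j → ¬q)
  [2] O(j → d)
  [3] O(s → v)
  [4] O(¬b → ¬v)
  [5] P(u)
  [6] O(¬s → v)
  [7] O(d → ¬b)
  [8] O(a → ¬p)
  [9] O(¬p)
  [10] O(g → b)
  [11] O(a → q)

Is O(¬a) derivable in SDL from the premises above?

By case analysis on s: premise 3 gives O(s → v) and premise 6 gives O(¬s → v), so O(v) either way.
Premise 4, O(¬b → ¬v), contraposes to O(v → b); with O(v) we get O(b).
Premise 7, O(d → ¬b), contraposes to O(b → ¬d); with O(b) we get O(¬d).
Premise 2, O(j → d), contraposes to O(¬d → ¬j); with O(¬d) we get O(¬j).
With premise 1, O(¬j → ¬q), the K-axiom yields O(¬q).
Premise 11 is O(a → q); contrapositively O(¬q → ¬a). Since O(¬q) holds, K gives O(¬a).
Premises 5, 8, 9, 10 do not contribute to this derivation.
So O(¬a) follows.

Yes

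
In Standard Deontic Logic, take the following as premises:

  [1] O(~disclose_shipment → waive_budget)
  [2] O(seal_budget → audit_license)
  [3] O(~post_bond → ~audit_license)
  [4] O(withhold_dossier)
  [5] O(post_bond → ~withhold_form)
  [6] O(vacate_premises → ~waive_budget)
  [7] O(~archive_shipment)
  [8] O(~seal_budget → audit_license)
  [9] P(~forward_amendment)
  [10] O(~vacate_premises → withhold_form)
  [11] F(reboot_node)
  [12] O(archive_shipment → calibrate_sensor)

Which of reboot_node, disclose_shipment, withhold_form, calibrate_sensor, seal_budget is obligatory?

By case analysis on seal_budget: premise 2 gives O(seal_budget → audit_license) and premise 8 gives O(~seal_budget → audit_license), so O(audit_license) either way.
Premise 3, O(~post_bond → ~audit_license), contraposes to O(audit_license → post_bond); with O(audit_license) we get O(post_bond).
Applying K to premise 5 (O(post_bond → ~withhold_form)) and O(post_bond) yields O(~withhold_form).
Premise 10 is O(~vacate_premises → withhold_form); contrapositively O(~withhold_form → vacate_premises). Since O(~withhold_form) holds, K gives O(vacate_premises).
With premise 6, O(vacate_premises → ~waive_budget), the K-axiom yields O(~waive_budget).
Premise 1, O(~disclose_shipment → waive_budget), contraposes to O(~waive_budget → disclose_shipment); with O(~waive_budget) we get O(disclose_shipment).
So O(disclose_shipment) holds — disclose_shipment is obligatory. None of the other listed options is made obligatory by any chain of premises.

disclose_shipment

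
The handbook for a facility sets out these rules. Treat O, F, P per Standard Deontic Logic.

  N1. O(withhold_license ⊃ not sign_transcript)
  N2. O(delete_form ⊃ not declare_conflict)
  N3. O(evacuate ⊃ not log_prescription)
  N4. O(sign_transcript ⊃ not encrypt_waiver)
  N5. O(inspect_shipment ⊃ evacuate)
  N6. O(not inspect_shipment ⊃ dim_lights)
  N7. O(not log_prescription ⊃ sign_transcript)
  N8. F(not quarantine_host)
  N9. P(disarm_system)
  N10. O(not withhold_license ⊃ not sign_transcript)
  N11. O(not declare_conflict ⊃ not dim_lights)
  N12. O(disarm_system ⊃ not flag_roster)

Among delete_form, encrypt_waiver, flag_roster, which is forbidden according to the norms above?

By case analysis on withhold_license: premise 1 gives O(withhold_license ⊃ not sign_transcript) and premise 10 gives O(not withhold_license ⊃ not sign_transcript), so O(not sign_transcript) either way.
Premise 7 is O(not log_prescription ⊃ sign_transcript); contrapositively O(not sign_transcript ⊃ log_prescription). Since O(not sign_transcript) holds, K gives O(log_prescription).
Premise 3, O(evacuate ⊃ not log_prescription), contraposes to O(log_prescription ⊃ not evacuate); with O(log_prescription) we get O(not evacuate).
The contrapositive of premise 5 (O(inspect_shipment ⊃ evacuate)) is O(not evacuate ⊃ not inspect_shipment), and O(not evacuate) is already established, so O(not inspect_shipment).
With premise 6, O(not inspect_shipment ⊃ dim_lights), the K-axiom yields O(dim_lights).
Premise 11 is O(not declare_conflict ⊃ not dim_lights); contrapositively O(dim_lights ⊃ declare_conflict). Since O(dim_lights) holds, K gives O(declare_conflict).
Premise 2, O(delete_form ⊃ not declare_conflict), contraposes to O(declare_conflict ⊃ not delete_form); with O(declare_conflict) we get O(not delete_form).
So O(not delete_form) holds, i.e. delete_form is forbidden. None of the other listed options is forbidden under the premises.

delete_form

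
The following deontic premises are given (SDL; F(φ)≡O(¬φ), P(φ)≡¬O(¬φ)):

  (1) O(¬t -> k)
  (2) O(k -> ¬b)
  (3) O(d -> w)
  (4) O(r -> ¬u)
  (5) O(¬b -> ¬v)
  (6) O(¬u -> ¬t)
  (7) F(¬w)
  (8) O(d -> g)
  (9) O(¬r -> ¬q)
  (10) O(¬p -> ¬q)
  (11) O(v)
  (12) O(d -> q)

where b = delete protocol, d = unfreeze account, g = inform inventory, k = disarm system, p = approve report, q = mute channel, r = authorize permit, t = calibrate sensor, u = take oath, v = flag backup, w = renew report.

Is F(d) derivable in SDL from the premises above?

Yes

From premise 11 we have O(v).
Premise 5 is O(¬b -> ¬v); contrapositively O(v -> b). Since O(v) holds, K gives O(b).
Premise 2 is O(k -> ¬b); contrapositively O(b -> ¬k). Since O(b) holds, K gives O(¬k).
Premise 1 is O(¬t -> k); contrapositively O(¬k -> t). Since O(¬k) holds, K gives O(t).
The contrapositive of premise 6 (O(¬u -> ¬t)) is O(t -> u), and O(t) is already established, so O(u).
Premise 4, O(r -> ¬u), contraposes to O(u -> ¬r); with O(u) we get O(¬r).
With premise 9, O(¬r -> ¬q), the K-axiom yields O(¬q).
Premise 12 is O(d -> q); contrapositively O(¬q -> ¬d). Since O(¬q) holds, K gives O(¬d).
Premises 3, 7, 8, 10 do not contribute to this derivation.
So O(¬d) holds, i.e. F(d). The claim follows.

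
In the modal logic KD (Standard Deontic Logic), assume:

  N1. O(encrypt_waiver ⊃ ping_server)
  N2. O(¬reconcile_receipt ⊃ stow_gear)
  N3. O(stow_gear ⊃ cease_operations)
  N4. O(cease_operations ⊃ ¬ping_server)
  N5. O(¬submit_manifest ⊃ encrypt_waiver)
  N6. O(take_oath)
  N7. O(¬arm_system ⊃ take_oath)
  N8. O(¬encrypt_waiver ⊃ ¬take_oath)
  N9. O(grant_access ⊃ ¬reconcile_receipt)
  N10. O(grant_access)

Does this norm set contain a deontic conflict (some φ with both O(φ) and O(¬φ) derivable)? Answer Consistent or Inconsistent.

Premise 6 states O(take_oath) outright.
Premise 8 is O(¬encrypt_waiver ⊃ ¬take_oath); contrapositively O(take_oath ⊃ encrypt_waiver). Since O(take_oath) holds, K gives O(encrypt_waiver).
With premise 1, O(encrypt_waiver ⊃ ping_server), the K-axiom yields O(ping_server).
The contrapositive of premise 4 (O(cease_operations ⊃ ¬ping_server)) is O(ping_server ⊃ ¬cease_operations), and O(ping_server) is already established, so O(¬cease_operations).
Premise 3, O(stow_gear ⊃ cease_operations), contraposes to O(¬cease_operations ⊃ ¬stow_gear); with O(¬cease_operations) we get O(¬stow_gear).
Premise 2 is O(¬reconcile_receipt ⊃ stow_gear); contrapositively O(¬stow_gear ⊃ reconcile_receipt). Since O(¬stow_gear) holds, K gives O(reconcile_receipt).
Premise 9, O(grant_access ⊃ ¬reconcile_receipt), contraposes to O(reconcile_receipt ⊃ ¬grant_access); with O(reconcile_receipt) we get O(¬grant_access).
But premise 10 directly asserts O(grant_access).
We now have both O(¬grant_access) and O(grant_access) — grant_access is simultaneously obligatory and forbidden, violating the D-axiom.

Inconsistent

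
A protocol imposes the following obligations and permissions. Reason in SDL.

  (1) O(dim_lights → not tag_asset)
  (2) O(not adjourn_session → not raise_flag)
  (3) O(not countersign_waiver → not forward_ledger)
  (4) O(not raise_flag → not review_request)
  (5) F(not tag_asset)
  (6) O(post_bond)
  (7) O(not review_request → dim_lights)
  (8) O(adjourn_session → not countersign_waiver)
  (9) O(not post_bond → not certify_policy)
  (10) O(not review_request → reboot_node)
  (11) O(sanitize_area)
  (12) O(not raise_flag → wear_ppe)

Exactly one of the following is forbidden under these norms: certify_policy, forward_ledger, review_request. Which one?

Premise 5, F(not tag_asset), is equivalent to O(tag_asset).
Premise 1 is O(dim_lights → not tag_asset); contrapositively O(tag_asset → not dim_lights). Since O(tag_asset) holds, K gives O(not dim_lights).
The contrapositive of premise 7 (O(not review_request → dim_lights)) is O(not dim_lights → review_request), and O(not dim_lights) is already established, so O(review_request).
The contrapositive of premise 4 (O(not raise_flag → not review_request)) is O(review_request → raise_flag), and O(review_request) is already established, so O(raise_flag).
Premise 2, O(not adjourn_session → not raise_flag), contraposes to O(raise_flag → adjourn_session); with O(raise_flag) we get O(adjourn_session).
With premise 8, O(adjourn_session → not countersign_waiver), the K-axiom yields O(not countersign_waiver).
Premise 3 is O(not countersign_waiver → not forward_ledger); since O(not countersign_waiver), deontic closure gives O(not forward_ledger).
So O(not forward_ledger) holds, i.e. forward_ledger is forbidden. None of the other listed options is forbidden under the premises.

forward_ledger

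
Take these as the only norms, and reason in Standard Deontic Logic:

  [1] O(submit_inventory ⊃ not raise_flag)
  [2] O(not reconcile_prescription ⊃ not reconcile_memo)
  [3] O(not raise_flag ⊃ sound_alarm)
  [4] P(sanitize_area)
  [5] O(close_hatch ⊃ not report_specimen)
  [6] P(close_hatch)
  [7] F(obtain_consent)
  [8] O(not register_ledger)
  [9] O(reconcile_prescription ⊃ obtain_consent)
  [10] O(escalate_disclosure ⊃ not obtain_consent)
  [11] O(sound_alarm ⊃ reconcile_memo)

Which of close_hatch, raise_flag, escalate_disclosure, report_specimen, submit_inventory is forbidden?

Premise 7, F(obtain_consent), is equivalent to O(not obtain_consent).
The contrapositive of premise 9 (O(reconcile_prescription ⊃ obtain_consent)) is O(not obtain_consent ⊃ not reconcile_prescription), and O(not obtain_consent) is already established, so O(not reconcile_prescription).
Premise 2 is O(not reconcile_prescription ⊃ not reconcile_memo); since O(not reconcile_prescription), deontic closure gives O(not reconcile_memo).
Premise 11, O(sound_alarm ⊃ reconcile_memo), contraposes to O(not reconcile_memo ⊃ not sound_alarm); with O(not reconcile_memo) we get O(not sound_alarm).
Premise 3 is O(not raise_flag ⊃ sound_alarm); contrapositively O(not sound_alarm ⊃ raise_flag). Since O(not sound_alarm) holds, K gives O(raise_flag).
Premise 1, O(submit_inventory ⊃ not raise_flag), contraposes to O(raise_flag ⊃ not submit_inventory); with O(raise_flag) we get O(not submit_inventory).
So O(not submit_inventory) holds, i.e. submit_inventory is forbidden. None of the other listed options is forbidden under the premises.

submit_inventory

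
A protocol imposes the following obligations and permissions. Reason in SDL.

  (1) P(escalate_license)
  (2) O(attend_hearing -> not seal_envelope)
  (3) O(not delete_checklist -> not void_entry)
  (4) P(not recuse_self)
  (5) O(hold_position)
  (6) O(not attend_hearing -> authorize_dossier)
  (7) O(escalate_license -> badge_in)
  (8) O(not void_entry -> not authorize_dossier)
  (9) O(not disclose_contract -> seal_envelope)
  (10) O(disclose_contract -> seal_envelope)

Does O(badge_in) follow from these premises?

No

Premise 7 is O(escalate_license -> badge_in), but O(escalate_license) is not derivable from the premises (the permission P(escalate_license) asserts only not O(not escalate_license), not O(escalate_license)), so it does not yield O(badge_in).
No other premise forces O(badge_in). An ideal world satisfying every premise can still have badge_in false, so O(badge_in) is not derivable.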